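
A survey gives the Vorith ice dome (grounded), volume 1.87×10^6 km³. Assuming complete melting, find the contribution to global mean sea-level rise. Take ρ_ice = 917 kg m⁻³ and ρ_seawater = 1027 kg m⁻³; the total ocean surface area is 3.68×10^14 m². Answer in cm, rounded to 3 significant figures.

Vorith: 1.87×10^6 km³ × (917/1027) = 1.670×10^6 km³ of water.
Spread over 3.68×10^14 m² of ocean, Δh = 1.670×10^15 / 3.68×10^14 = 4.54 m = 454 cm.

≈ 454 cm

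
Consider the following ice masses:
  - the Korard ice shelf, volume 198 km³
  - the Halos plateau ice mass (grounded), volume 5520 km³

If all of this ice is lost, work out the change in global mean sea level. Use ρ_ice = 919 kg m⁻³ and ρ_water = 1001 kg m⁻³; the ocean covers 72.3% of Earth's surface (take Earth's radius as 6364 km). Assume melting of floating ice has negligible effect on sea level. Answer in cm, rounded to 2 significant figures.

The Korard ice shelf is floating and already displaces its own weight of water, so its melt adds essentially nothing to sea level.
Halos: 5520 km³ × (919/1001) = 5068 km³ of water.
Total added water ≈ 5.068×10^12 m³ over 3.68×10^14 m² → Δh = 0.0138 m = 1.4 cm.

≈ 1.4 cm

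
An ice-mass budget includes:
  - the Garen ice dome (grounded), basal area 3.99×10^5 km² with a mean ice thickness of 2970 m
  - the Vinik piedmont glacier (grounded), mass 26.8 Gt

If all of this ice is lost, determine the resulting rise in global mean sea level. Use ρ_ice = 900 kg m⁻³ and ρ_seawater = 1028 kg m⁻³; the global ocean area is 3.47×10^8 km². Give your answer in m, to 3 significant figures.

≈ 2.99 m

Garen: ice volume = 3.99×10^5 km² × 2970 m = 1.185×10^6 km³; 1.185×10^6 × (900/1028) = 1.037×10^6 km³ of water.
Vinik: 26.8 Gt = 2.680×10^13 kg; dividing by ρ_w = 1028 kg m⁻³ gives 2.607×10^10 m³ of water.
Total added water ≈ 1.038×10^15 m³ over 3.47×10^14 m² → Δh = 2.99 m.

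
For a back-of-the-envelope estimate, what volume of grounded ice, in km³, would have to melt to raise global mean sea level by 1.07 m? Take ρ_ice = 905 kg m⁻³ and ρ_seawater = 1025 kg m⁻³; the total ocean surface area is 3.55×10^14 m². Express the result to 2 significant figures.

Required water volume = Δh × A = 1.07 m × 3.55×10^14 m² = 3.798×10^14 m³ = 3.798×10^5 km³.
Ice volume = water volume × ρ_w/ρ_ice = 3.798×10^5 × 1025/905 = 4.3×10^5 km³.

≈ 4.3×10^5 km³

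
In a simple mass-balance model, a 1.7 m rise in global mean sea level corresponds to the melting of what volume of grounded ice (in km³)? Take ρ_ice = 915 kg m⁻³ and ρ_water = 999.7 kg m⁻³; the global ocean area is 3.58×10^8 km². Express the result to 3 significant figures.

Required water volume = Δh × A = 1.7 m × 3.58×10^14 m² = 6.086×10^14 m³ = 6.086×10^5 km³.
Ice volume = water volume × ρ_w/ρ_ice = 6.086×10^5 × 999.7/915 = 6.65×10^5 km³.

≈ 6.65×10^5 km³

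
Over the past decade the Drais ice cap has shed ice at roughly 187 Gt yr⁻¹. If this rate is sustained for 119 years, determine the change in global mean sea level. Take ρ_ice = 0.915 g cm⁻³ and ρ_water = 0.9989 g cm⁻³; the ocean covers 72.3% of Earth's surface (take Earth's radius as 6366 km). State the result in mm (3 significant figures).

Total mass lost = 187 Gt/yr × 119 yr = 2.225×10^4 Gt = 2.225×10^16 kg.
ρ_w = 0.9989 g cm⁻³ = 998.9 kg m⁻³, so water volume = 2.225×10^16 / 998.9 = 2.228×10^13 m³.
Δh = 2.228×10^13 / 3.68×10^14 = 0.0605 m = 60.5 mm.

≈ 60.5 mm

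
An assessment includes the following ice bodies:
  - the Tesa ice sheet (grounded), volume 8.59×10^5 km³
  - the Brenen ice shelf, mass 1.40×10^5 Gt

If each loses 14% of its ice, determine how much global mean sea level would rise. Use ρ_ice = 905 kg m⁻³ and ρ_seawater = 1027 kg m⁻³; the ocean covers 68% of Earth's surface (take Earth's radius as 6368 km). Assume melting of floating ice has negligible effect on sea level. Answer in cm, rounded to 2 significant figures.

Tesa: 0.14 × 8.59×10^5 km³ × (905/1027) = 1.060×10^5 km³ of water.
The Brenen ice shelf is floating and already displaces its own weight of water, so its melt adds essentially nothing to sea level.
Total added water ≈ 1.060×10^14 m³ over 3.47×10^14 m² → Δh = 0.306 m = 31 cm.

≈ 31 cm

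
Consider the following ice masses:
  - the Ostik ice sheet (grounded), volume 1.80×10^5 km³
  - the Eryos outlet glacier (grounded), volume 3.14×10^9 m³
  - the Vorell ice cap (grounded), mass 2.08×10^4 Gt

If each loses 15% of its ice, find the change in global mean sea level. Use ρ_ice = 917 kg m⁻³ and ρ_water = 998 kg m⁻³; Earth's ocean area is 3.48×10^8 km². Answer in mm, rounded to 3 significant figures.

≈ 80.3 mm

Ostik: 0.15 × 1.80×10^5 km³ × (917/998) = 2.481×10^4 km³ of water.
Eryos: 0.15 × 3.14×10^9 m³ × (917/998) = 4.328×10^8 m³ of water.
Vorell: 0.15 × 2.08×10^4 Gt = 3.120×10^15 kg; dividing by ρ_w = 998 kg m⁻³ gives 3.126×10^12 m³ of water.
Total added water ≈ 2.794×10^13 m³ over 3.48×10^14 m² → Δh = 0.0803 m = 80.3 mm.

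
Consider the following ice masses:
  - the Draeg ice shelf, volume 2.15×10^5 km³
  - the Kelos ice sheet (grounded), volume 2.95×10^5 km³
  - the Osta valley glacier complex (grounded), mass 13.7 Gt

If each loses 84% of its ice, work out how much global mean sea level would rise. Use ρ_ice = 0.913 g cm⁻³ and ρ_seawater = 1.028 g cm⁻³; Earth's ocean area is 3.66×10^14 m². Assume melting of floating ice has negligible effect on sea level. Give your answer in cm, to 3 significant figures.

The Draeg ice shelf is floating and already displaces its own weight of water, so its melt adds essentially nothing to sea level.
Kelos: 0.84 × 2.95×10^5 km³ × (913/1028) = 2.201×10^5 km³ of water.
Osta: 0.84 × 13.7 Gt = 1.151×10^13 kg; dividing by ρ_w = 1.028 g cm⁻³ = 1028 kg m⁻³ gives 1.119×10^10 m³ of water.
Total added water ≈ 2.201×10^14 m³ over 3.66×10^14 m² → Δh = 0.601 m = 60.1 cm.

≈ 60.1 cm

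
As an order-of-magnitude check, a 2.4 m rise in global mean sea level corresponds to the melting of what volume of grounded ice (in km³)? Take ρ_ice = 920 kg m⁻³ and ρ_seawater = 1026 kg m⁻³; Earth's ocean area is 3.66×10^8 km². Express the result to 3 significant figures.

≈ 9.80×10^5 km³

Required water volume = Δh × A = 2.4 m × 3.66×10^14 m² = 8.784×10^14 m³ = 8.784×10^5 km³.
Ice volume = water volume × ρ_w/ρ_ice = 8.784×10^5 × 1026/920 = 9.80×10^5 km³.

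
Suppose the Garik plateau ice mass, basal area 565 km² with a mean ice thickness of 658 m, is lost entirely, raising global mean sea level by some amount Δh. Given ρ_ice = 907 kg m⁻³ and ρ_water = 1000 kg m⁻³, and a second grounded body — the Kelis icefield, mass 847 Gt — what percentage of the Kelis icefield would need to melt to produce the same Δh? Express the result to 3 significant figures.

Equal sea-level rise means equal mass of meltwater, i.e. equal mass of ice lost.
Ice mass of Garik: 3.372×10^14 kg; ice mass of Kelis: 8.470×10^14 kg.
Fraction required = 3.372×10^14 / 8.470×10^14 = 0.398 → 39.8 %.

≈ 39.8 %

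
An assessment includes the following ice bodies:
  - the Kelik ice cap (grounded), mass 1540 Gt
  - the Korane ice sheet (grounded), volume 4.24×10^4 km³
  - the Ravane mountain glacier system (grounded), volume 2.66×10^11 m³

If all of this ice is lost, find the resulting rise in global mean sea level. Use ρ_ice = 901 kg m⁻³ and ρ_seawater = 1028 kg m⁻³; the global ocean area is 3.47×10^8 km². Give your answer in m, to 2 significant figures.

≈ 0.11 m

Kelik: 1540 Gt = 1.540×10^15 kg; dividing by ρ_w = 1028 kg m⁻³ gives 1.498×10^12 m³ of water.
Korane: 4.24×10^4 km³ × (901/1028) = 3.716×10^4 km³ of water.
Ravane: 2.66×10^11 m³ × (901/1028) = 2.331×10^11 m³ of water.
Total added water ≈ 3.889×10^13 m³ over 3.47×10^14 m² → Δh = 0.112 m.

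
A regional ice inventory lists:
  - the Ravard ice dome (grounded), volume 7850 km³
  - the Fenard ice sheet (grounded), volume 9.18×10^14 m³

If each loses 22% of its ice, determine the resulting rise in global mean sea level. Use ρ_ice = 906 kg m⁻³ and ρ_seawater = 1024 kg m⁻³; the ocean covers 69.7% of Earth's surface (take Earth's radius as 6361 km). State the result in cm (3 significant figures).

≈ 50.9 cm

Ravard: 0.22 × 7850 km³ × (906/1024) = 1528 km³ of water.
Fenard: 0.22 × 9.18×10^14 m³ × (906/1024) = 1.787×10^14 m³ of water.
Total added water ≈ 1.802×10^14 m³ over 3.54×10^14 m² → Δh = 0.509 m = 50.9 cm.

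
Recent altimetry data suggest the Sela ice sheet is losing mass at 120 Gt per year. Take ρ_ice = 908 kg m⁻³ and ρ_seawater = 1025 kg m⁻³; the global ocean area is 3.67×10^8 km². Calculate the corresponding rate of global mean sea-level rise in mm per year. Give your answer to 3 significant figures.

ρ_w = 1025 kg m⁻³. Annual water volume added = 120 Gt / ρ_w = 1.200×10^14 kg / 1025 kg m⁻³ = 1.171×10^11 m³.
Δh per year = 1.171×10^11 / 3.67×10^14 = 3.19×10^-4 m = 0.319 mm.

≈ 0.319 mm/yr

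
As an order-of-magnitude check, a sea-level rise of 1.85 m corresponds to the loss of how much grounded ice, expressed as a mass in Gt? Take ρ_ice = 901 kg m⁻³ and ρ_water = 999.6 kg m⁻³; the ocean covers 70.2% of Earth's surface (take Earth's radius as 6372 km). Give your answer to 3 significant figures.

≈ 6.62×10^5 Gt

Required water volume = Δh × A = 1.85 m × 3.58×10^14 m² = 6.626×10^14 m³.
ρ_w = 999.6 kg m⁻³, so the mass of water = 6.626×10^14 m³ × 999.6 kg m⁻³ = 6.624×10^17 kg = 6.62×10^5 Gt (and the same mass of ice, by conservation).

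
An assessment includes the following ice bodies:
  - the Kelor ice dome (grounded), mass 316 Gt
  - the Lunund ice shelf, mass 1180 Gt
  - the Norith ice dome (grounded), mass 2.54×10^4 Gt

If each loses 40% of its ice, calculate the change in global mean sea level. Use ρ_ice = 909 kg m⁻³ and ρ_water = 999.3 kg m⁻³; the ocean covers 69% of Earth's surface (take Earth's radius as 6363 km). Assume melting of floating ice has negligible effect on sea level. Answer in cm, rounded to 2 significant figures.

≈ 2.9 cm

Kelor: 0.4 × 316 Gt = 1.264×10^14 kg; dividing by ρ_w = 999.3 kg m⁻³ gives 1.265×10^11 m³ of water.
The Lunund ice shelf is floating and already displaces its own weight of water, so its melt adds essentially nothing to sea level.
Norith: 0.4 × 2.54×10^4 Gt = 1.016×10^16 kg; dividing by ρ_w = 999.3 kg m⁻³ gives 1.017×10^13 m³ of water.
Total added water ≈ 1.029×10^13 m³ over 3.51×10^14 m² → Δh = 0.0293 m = 2.9 cm.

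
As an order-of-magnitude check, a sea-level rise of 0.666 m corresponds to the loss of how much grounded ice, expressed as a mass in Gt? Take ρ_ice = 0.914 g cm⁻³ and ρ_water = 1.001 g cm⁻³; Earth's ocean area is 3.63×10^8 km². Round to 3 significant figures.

≈ 2.42×10^5 Gt

Required water volume = Δh × A = 0.666 m × 3.63×10^14 m² = 2.418×10^14 m³.
ρ_w = 1.001 g cm⁻³ = 1001 kg m⁻³, so the mass of water = 2.418×10^14 m³ × 1001 kg m⁻³ = 2.420×10^17 kg = 2.42×10^5 Gt (and the same mass of ice, by conservation).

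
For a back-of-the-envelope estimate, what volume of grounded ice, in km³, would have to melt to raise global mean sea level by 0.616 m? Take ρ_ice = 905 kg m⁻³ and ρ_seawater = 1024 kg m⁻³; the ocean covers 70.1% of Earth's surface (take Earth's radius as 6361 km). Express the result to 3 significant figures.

≈ 2.48×10^5 km³

Required water volume = Δh × A = 0.616 m × 3.56×10^14 m² = 2.196×10^14 m³ = 2.196×10^5 km³.
Ice volume = water volume × ρ_w/ρ_ice = 2.196×10^5 × 1024/905 = 2.48×10^5 km³.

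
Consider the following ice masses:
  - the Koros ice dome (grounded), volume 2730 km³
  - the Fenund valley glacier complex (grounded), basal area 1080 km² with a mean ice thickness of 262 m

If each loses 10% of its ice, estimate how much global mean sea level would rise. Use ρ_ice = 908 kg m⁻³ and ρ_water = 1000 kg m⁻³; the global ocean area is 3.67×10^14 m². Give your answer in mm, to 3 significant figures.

Koros: 0.1 × 2730 km³ × (908/1000) = 247.9 km³ of water.
Fenund: ice volume = 1080 km² × 262 m = 283.0 km³; 0.1 × 283.0 × (908/1000) = 25.69 km³ of water.
Total added water ≈ 2.736×10^11 m³ over 3.67×10^14 m² → Δh = 7.45×10^-4 m = 0.745 mm.

≈ 0.745 mm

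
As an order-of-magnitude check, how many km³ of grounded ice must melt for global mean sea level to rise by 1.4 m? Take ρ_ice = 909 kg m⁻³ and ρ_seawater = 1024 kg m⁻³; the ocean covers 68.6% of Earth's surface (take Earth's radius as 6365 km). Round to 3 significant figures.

≈ 5.51×10^5 km³

Required water volume = Δh × A = 1.4 m × 3.49×10^14 m² = 4.889×10^14 m³ = 4.889×10^5 km³.
Ice volume = water volume × ρ_w/ρ_ice = 4.889×10^5 × 1024/909 = 5.51×10^5 km³.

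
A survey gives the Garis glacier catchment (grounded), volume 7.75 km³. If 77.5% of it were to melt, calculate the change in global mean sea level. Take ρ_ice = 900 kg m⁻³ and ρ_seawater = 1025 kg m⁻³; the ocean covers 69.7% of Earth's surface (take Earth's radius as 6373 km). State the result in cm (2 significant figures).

≈ 1.5×10^-3 cm

Garis: 0.775 × 7.75 km³ × (900/1025) = 5.274 km³ of water.
Spread over 3.56×10^14 m² of ocean, Δh = 5.274×10^9 / 3.56×10^14 = 1.48×10^-5 m = 1.5×10^-3 cm.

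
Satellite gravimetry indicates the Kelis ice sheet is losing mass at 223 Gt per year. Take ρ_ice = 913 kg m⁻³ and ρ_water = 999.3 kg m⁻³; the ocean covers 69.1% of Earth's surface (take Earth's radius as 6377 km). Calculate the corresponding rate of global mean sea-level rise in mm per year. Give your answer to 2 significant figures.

ρ_w = 999.3 kg m⁻³. Annual water volume added = 223 Gt / ρ_w = 2.230×10^14 kg / 999.3 kg m⁻³ = 2.232×10^11 m³.
Δh per year = 2.232×10^11 / 3.53×10^14 = 6.32×10^-4 m = 0.63 mm.

≈ 0.63 mm/yr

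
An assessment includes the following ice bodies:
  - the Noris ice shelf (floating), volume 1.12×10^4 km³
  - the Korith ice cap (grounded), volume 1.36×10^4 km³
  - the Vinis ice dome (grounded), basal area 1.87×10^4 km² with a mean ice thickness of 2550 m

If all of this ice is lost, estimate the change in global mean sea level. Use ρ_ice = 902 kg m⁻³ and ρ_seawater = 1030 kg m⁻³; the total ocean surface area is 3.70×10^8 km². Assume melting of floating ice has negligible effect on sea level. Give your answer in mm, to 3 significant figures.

The Noris ice shelf is floating and already displaces its own weight of water, so its melt adds essentially nothing to sea level.
Korith: 1.36×10^4 km³ × (902/1030) = 1.191×10^4 km³ of water.
Vinis: ice volume = 1.87×10^4 km² × 2550 m = 4.768×10^4 km³; 4.768×10^4 × (902/1030) = 4.176×10^4 km³ of water.
Total added water ≈ 5.367×10^13 m³ over 3.70×10^14 m² → Δh = 0.145 m = 145 mm.

≈ 145 mm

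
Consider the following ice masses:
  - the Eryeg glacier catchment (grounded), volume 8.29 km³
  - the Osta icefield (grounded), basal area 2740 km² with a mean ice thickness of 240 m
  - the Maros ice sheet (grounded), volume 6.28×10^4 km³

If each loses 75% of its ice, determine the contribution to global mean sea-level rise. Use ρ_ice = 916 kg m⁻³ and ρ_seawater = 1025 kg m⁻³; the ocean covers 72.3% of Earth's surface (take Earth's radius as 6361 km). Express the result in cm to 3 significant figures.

≈ 11.6 cm

Eryeg: 0.75 × 8.29 km³ × (916/1025) = 5.556 km³ of water.
Osta: ice volume = 2740 km² × 240 m = 657.6 km³; 0.75 × 657.6 × (916/1025) = 440.8 km³ of water.
Maros: 0.75 × 6.28×10^4 km³ × (916/1025) = 4.209×10^4 km³ of water.
Total added water ≈ 4.254×10^13 m³ over 3.68×10^14 m² → Δh = 0.116 m = 11.6 cm.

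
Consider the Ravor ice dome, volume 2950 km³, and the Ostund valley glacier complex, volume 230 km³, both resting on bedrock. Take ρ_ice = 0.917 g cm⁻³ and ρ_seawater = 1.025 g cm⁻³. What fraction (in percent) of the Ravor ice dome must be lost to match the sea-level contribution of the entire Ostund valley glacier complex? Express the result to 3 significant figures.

Equal sea-level rise means equal mass of meltwater, i.e. equal mass of ice lost.
Ice mass of Ostund: 2.109×10^14 kg; ice mass of Ravor: 2.705×10^15 kg.
Fraction required = 2.109×10^14 / 2.705×10^15 = 0.0780 → 7.80 %.

≈ 7.80 %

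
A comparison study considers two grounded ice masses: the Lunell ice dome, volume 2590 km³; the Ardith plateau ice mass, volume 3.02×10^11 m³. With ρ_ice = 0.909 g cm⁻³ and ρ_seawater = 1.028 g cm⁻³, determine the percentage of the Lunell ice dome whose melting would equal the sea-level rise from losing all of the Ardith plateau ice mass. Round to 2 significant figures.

≈ 12 %

Equal sea-level rise means equal mass of meltwater, i.e. equal mass of ice lost.
Ice mass of Ardith: 2.745×10^14 kg; ice mass of Lunell: 2.354×10^15 kg.
Fraction required = 2.745×10^14 / 2.354×10^15 = 0.117 → 12 %.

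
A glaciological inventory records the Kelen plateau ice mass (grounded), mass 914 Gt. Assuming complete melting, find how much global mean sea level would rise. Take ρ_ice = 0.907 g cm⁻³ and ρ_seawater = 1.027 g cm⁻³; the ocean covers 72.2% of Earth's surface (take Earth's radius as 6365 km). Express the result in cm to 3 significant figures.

≈ 0.242 cm

Kelen: 914 Gt = 9.140×10^14 kg; dividing by ρ_w = 1.027 g cm⁻³ = 1027 kg m⁻³ gives 8.900×10^11 m³ of water.
Spread over 3.68×10^14 m² of ocean, Δh = 8.900×10^11 / 3.68×10^14 = 2.42×10^-3 m = 0.242 cm.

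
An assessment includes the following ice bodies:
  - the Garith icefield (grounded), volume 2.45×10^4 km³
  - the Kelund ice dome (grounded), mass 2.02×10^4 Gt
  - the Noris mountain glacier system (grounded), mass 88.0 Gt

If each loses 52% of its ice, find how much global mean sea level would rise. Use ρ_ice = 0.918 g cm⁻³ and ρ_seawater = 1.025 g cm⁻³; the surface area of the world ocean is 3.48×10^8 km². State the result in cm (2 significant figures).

≈ 6.2 cm

Garith: 0.52 × 2.45×10^4 km³ × (918/1025) = 1.141×10^4 km³ of water.
Kelund: 0.52 × 2.02×10^4 Gt = 1.050×10^16 kg; dividing by ρ_w = 1.025 g cm⁻³ = 1025 kg m⁻³ gives 1.025×10^13 m³ of water.
Noris: 0.52 × 88.0 Gt = 4.576×10^13 kg; dividing by ρ_w = 1025 kg m⁻³ gives 4.464×10^10 m³ of water.
Total added water ≈ 2.170×10^13 m³ over 3.48×10^14 m² → Δh = 0.0624 m = 6.2 cm.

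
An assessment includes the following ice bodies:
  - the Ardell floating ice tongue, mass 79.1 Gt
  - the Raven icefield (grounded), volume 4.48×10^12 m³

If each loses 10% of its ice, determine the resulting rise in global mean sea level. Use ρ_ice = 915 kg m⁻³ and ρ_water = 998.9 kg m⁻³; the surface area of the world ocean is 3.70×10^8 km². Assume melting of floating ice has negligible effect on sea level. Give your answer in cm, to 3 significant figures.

≈ 0.111 cm

The Ardell floating ice tongue is floating and already displaces its own weight of water, so its melt adds essentially nothing to sea level.
Raven: 0.1 × 4.48×10^12 m³ × (915/998.9) = 4.104×10^11 m³ of water.
Total added water ≈ 4.104×10^11 m³ over 3.70×10^14 m² → Δh = 1.11×10^-3 m = 0.111 cm.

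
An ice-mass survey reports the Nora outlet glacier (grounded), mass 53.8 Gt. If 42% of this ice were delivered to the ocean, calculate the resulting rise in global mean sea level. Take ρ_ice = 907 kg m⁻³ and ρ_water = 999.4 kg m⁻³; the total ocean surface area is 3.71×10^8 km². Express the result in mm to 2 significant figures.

≈ 0.061 mm

Nora: 0.42 × 53.8 Gt = 2.260×10^13 kg; dividing by ρ_w = 999.4 kg m⁻³ gives 2.261×10^10 m³ of water.
Spread over 3.71×10^14 m² of ocean, Δh = 2.261×10^10 / 3.71×10^14 = 6.09×10^-5 m = 0.061 mm.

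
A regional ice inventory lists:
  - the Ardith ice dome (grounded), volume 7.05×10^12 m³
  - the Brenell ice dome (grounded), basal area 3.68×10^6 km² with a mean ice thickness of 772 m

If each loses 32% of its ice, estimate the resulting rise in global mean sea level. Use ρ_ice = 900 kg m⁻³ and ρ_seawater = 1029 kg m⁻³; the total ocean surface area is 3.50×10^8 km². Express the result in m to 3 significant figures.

Ardith: 0.32 × 7.05×10^12 m³ × (900/1029) = 1.973×10^12 m³ of water.
Brenell: ice volume = 3.68×10^6 km² × 772 m = 2.841×10^6 km³; 0.32 × 2.841×10^6 × (900/1029) = 7.951×10^5 km³ of water.
Total added water ≈ 7.971×10^14 m³ over 3.50×10^14 m² → Δh = 2.28 m.

≈ 2.28 m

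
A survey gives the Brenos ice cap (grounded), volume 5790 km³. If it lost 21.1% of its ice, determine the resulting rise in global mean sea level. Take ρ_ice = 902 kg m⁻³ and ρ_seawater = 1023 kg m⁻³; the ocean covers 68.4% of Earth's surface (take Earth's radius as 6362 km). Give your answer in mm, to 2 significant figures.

Brenos: 0.211 × 5790 km³ × (902/1023) = 1077 km³ of water.
Spread over 3.48×10^14 m² of ocean, Δh = 1.077×10^12 / 3.48×10^14 = 3.10×10^-3 m = 3.1 mm.

≈ 3.1 mm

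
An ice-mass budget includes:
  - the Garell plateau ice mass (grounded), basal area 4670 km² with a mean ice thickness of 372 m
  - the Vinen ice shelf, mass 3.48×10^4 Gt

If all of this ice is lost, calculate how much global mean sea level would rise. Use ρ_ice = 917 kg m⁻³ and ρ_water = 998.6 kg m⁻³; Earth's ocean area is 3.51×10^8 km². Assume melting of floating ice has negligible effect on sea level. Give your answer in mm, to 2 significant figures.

≈ 4.5 mm

Garell: ice volume = 4670 km² × 372 m = 1737 km³; 1737 × (917/998.6) = 1595 km³ of water.
The Vinen ice shelf is floating and already displaces its own weight of water, so its melt adds essentially nothing to sea level.
Total added water ≈ 1.595×10^12 m³ over 3.51×10^14 m² → Δh = 4.54×10^-3 m = 4.5 mm.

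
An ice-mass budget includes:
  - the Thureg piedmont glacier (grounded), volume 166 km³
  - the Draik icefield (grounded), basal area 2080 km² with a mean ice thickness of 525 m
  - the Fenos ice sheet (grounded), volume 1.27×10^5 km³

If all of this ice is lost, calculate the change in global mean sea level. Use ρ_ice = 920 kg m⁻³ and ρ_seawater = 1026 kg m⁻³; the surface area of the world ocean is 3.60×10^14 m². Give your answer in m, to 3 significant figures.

≈ 0.319 m

Thureg: 166 km³ × (920/1026) = 148.8 km³ of water.
Draik: ice volume = 2080 km² × 525 m = 1092 km³; 1092 × (920/1026) = 979.2 km³ of water.
Fenos: 1.27×10^5 km³ × (920/1026) = 1.139×10^5 km³ of water.
Total added water ≈ 1.150×10^14 m³ over 3.60×10^14 m² → Δh = 0.319 m.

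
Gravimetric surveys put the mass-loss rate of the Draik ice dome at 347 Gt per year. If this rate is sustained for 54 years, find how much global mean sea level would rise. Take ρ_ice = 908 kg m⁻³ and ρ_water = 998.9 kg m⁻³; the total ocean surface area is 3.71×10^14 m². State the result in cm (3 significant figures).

Total mass lost = 347 Gt/yr × 54 yr = 1.874×10^4 Gt = 1.874×10^16 kg.
ρ_w = 998.9 kg m⁻³, so water volume = 1.874×10^16 / 998.9 = 1.876×10^13 m³.
Δh = 1.876×10^13 / 3.71×10^14 = 0.0506 m = 5.06 cm.

≈ 5.06 cm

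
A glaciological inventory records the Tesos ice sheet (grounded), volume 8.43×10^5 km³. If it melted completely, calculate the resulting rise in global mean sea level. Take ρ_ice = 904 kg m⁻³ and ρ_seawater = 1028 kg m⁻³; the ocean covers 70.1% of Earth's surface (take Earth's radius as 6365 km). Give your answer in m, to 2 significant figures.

≈ 2.1 m

Tesos: 8.43×10^5 km³ × (904/1028) = 7.413×10^5 km³ of water.
Spread over 3.57×10^14 m² of ocean, Δh = 7.413×10^14 / 3.57×10^14 = 2.08 m.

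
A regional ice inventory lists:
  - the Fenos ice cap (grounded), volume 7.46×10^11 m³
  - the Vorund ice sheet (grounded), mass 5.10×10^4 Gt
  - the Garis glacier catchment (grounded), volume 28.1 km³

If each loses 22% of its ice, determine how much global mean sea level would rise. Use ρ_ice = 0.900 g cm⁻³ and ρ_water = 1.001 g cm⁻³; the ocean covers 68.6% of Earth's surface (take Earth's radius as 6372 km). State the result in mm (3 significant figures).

Fenos: 0.22 × 7.46×10^11 m³ × (900/1001) = 1.476×10^11 m³ of water.
Vorund: 0.22 × 5.10×10^4 Gt = 1.122×10^16 kg; dividing by ρ_w = 1.001 g cm⁻³ = 1001 kg m⁻³ gives 1.121×10^13 m³ of water.
Garis: 0.22 × 28.1 km³ × (900/1001) = 5.558 km³ of water.
Total added water ≈ 1.136×10^13 m³ over 3.50×10^14 m² → Δh = 0.0325 m = 32.5 mm.

≈ 32.5 mm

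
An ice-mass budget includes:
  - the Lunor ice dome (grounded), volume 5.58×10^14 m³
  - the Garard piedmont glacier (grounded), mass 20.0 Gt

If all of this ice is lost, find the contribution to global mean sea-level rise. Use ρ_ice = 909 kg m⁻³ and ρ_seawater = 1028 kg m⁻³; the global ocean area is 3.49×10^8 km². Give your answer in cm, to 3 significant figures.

≈ 141 cm

Lunor: 5.58×10^14 m³ × (909/1028) = 4.934×10^14 m³ of water.
Garard: 20.0 Gt = 2.000×10^13 kg; dividing by ρ_w = 1028 kg m⁻³ gives 1.946×10^10 m³ of water.
Total added water ≈ 4.934×10^14 m³ over 3.49×10^14 m² → Δh = 1.41 m = 141 cm.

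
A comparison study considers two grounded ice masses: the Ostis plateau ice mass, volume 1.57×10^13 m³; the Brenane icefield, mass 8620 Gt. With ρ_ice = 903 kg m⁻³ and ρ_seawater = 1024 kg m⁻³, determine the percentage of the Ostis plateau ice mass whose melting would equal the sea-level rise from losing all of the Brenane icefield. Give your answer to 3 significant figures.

Equal sea-level rise means equal mass of meltwater, i.e. equal mass of ice lost.
Ice mass of Brenane: 8.620×10^15 kg; ice mass of Ostis: 1.418×10^16 kg.
Fraction required = 8.620×10^15 / 1.418×10^16 = 0.608 → 60.8 %.

≈ 60.8 %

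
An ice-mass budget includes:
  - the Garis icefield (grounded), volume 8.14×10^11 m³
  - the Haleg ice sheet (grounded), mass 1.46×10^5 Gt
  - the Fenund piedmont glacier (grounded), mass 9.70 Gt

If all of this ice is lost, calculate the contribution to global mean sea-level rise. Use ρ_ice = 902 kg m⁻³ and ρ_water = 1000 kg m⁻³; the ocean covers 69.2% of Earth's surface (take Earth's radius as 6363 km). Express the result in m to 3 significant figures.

≈ 0.417 m

Garis: 8.14×10^11 m³ × (902/1000) = 7.342×10^11 m³ of water.
Haleg: 1.46×10^5 Gt = 1.460×10^17 kg; dividing by ρ_w = 1000 kg m⁻³ gives 1.460×10^14 m³ of water.
Fenund: 9.70 Gt = 9.700×10^12 kg; dividing by ρ_w = 1000 kg m⁻³ gives 9.700×10^9 m³ of water.
Total added water ≈ 1.467×10^14 m³ over 3.52×10^14 m² → Δh = 0.417 m.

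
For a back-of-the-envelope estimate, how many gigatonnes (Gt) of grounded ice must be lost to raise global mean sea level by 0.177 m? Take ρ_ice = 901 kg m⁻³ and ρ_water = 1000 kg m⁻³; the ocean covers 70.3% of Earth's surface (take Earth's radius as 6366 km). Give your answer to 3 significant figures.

≈ 6.34×10^4 Gt

Required water volume = Δh × A = 0.177 m × 3.58×10^14 m² = 6.337×10^13 m³.
ρ_w = 1000 kg m⁻³, so the mass of water = 6.337×10^13 m³ × 1000 kg m⁻³ = 6.337×10^16 kg = 6.34×10^4 Gt (and the same mass of ice, by conservation).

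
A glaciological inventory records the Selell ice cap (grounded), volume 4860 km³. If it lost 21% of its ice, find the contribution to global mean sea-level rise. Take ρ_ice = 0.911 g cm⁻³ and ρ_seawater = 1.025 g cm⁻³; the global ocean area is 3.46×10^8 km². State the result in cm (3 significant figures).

Selell: 0.21 × 4860 km³ × (911/1025) = 907.1 km³ of water.
Spread over 3.46×10^14 m² of ocean, Δh = 9.071×10^11 / 3.46×10^14 = 2.62×10^-3 m = 0.262 cm.

≈ 0.262 cm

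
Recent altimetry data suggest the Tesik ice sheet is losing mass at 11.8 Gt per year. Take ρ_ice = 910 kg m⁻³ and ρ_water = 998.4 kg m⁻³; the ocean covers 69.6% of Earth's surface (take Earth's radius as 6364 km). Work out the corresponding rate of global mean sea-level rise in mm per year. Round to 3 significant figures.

ρ_w = 998.4 kg m⁻³. Annual water volume added = 11.8 Gt / ρ_w = 1.180×10^13 kg / 998.4 kg m⁻³ = 1.182×10^10 m³.
Δh per year = 1.182×10^10 / 3.54×10^14 = 3.34×10^-5 m = 0.0334 mm.

≈ 0.0334 mm/yr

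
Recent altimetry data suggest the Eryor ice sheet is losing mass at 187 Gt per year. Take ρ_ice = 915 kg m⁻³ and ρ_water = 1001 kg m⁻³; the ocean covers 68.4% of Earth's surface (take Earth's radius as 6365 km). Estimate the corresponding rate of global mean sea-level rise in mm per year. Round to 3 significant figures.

ρ_w = 1001 kg m⁻³. Annual water volume added = 187 Gt / ρ_w = 1.870×10^14 kg / 1001 kg m⁻³ = 1.868×10^11 m³.
Δh per year = 1.868×10^11 / 3.48×10^14 = 5.36×10^-4 m = 0.536 mm.

≈ 0.536 mm/yr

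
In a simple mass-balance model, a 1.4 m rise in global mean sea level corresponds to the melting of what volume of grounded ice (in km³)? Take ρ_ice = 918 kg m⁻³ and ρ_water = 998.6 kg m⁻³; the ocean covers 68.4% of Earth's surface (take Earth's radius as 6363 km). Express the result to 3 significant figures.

Required water volume = Δh × A = 1.4 m × 3.48×10^14 m² = 4.872×10^14 m³ = 4.872×10^5 km³.
Ice volume = water volume × ρ_w/ρ_ice = 4.872×10^5 × 998.6/918 = 5.30×10^5 km³.

≈ 5.30×10^5 km³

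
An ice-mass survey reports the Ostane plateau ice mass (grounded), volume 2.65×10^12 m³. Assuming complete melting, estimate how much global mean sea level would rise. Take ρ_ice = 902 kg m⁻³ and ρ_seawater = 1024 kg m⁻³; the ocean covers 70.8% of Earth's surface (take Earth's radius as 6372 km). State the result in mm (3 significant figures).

Ostane: 2.65×10^12 m³ × (902/1024) = 2.334×10^12 m³ of water.
Spread over 3.61×10^14 m² of ocean, Δh = 2.334×10^12 / 3.61×10^14 = 6.46×10^-3 m = 6.46 mm.

≈ 6.46 mm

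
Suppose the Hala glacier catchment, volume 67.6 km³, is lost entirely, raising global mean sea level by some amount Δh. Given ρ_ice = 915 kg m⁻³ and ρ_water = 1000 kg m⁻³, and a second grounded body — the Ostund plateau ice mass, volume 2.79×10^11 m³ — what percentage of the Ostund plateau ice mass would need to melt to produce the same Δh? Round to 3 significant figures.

Equal sea-level rise means equal mass of meltwater, i.e. equal mass of ice lost.
Ice mass of Hala: 6.185×10^13 kg; ice mass of Ostund: 2.553×10^14 kg.
Fraction required = 6.185×10^13 / 2.553×10^14 = 0.242 → 24.2 %.

≈ 24.2 %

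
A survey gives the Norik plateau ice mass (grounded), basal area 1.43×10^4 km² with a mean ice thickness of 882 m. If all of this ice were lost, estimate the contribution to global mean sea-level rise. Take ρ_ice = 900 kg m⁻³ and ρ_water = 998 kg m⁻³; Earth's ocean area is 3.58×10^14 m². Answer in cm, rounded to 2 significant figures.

Norik: ice volume = 1.43×10^4 km² × 882 m = 1.261×10^4 km³; 1.261×10^4 × (900/998) = 1.137×10^4 km³ of water.
Spread over 3.58×10^14 m² of ocean, Δh = 1.137×10^13 / 3.58×10^14 = 0.0318 m = 3.2 cm.

≈ 3.2 cm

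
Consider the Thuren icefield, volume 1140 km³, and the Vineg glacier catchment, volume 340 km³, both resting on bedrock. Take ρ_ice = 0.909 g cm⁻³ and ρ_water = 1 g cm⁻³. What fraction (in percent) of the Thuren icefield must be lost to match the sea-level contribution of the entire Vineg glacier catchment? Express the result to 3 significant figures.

Equal sea-level rise means equal mass of meltwater, i.e. equal mass of ice lost.
Ice mass of Vineg: 3.091×10^14 kg; ice mass of Thuren: 1.036×10^15 kg.
Fraction required = 3.091×10^14 / 1.036×10^15 = 0.298 → 29.8 %.

≈ 29.8 %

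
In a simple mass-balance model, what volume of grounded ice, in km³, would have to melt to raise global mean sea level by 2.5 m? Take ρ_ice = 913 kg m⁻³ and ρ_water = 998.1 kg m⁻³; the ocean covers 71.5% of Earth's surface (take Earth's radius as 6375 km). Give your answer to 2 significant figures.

Required water volume = Δh × A = 2.5 m × 3.65×10^14 m² = 9.129×10^14 m³ = 9.129×10^5 km³.
Ice volume = water volume × ρ_w/ρ_ice = 9.129×10^5 × 998.1/913 = 1.0×10^6 km³.

≈ 1.0×10^6 km³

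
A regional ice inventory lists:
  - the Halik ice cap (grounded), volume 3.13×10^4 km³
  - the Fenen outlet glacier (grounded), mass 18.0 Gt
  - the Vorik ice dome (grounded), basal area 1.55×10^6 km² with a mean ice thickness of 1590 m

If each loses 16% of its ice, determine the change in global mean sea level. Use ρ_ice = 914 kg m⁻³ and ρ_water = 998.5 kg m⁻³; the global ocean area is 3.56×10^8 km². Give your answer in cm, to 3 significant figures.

Halik: 0.16 × 3.13×10^4 km³ × (914/998.5) = 4584 km³ of water.
Fenen: 0.16 × 18.0 Gt = 2.880×10^12 kg; dividing by ρ_w = 998.5 kg m⁻³ gives 2.884×10^9 m³ of water.
Vorik: ice volume = 1.55×10^6 km² × 1590 m = 2.464×10^6 km³; 0.16 × 2.464×10^6 × (914/998.5) = 3.609×10^5 km³ of water.
Total added water ≈ 3.655×10^14 m³ over 3.56×10^14 m² → Δh = 1.03 m = 103 cm.

≈ 103 cm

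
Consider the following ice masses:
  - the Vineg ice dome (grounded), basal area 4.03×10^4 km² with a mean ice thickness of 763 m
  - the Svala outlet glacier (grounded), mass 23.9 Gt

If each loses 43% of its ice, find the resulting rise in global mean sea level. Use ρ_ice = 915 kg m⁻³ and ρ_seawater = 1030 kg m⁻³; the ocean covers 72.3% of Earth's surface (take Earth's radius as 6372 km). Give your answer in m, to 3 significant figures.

≈ 0.0319 m

Vineg: ice volume = 4.03×10^4 km² × 763 m = 3.075×10^4 km³; 0.43 × 3.075×10^4 × (915/1030) = 1.175×10^4 km³ of water.
Svala: 0.43 × 23.9 Gt = 1.028×10^13 kg; dividing by ρ_w = 1030 kg m⁻³ gives 9.978×10^9 m³ of water.
Total added water ≈ 1.176×10^13 m³ over 3.69×10^14 m² → Δh = 0.0319 m.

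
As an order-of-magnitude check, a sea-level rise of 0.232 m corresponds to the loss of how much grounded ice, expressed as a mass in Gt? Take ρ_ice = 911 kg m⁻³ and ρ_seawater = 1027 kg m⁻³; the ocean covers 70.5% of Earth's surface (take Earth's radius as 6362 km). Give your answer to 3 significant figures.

≈ 8.54×10^4 Gt

Required water volume = Δh × A = 0.232 m × 3.59×10^14 m² = 8.319×10^13 m³.
ρ_w = 1027 kg m⁻³, so the mass of water = 8.319×10^13 m³ × 1027 kg m⁻³ = 8.544×10^16 kg = 8.54×10^4 Gt (and the same mass of ice, by conservation).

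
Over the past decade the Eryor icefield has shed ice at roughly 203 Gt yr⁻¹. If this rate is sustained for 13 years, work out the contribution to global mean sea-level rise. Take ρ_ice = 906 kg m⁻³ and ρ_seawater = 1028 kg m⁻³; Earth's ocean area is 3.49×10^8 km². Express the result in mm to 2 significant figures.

Total mass lost = 203 Gt/yr × 13 yr = 2639 Gt = 2.639×10^15 kg.
ρ_w = 1028 kg m⁻³, so water volume = 2.639×10^15 / 1028 = 2.567×10^12 m³.
Δh = 2.567×10^12 / 3.49×10^14 = 7.36×10^-3 m = 7.4 mm.

≈ 7.4 mm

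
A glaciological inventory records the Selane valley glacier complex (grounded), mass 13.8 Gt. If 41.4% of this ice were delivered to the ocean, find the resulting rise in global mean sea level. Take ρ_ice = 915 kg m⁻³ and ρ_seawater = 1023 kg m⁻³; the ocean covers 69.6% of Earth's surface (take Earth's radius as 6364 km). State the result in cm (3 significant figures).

≈ 1.58×10^-3 cm

Selane: 0.414 × 13.8 Gt = 5.713×10^12 kg; dividing by ρ_w = 1023 kg m⁻³ gives 5.585×10^9 m³ of water.
Spread over 3.54×10^14 m² of ocean, Δh = 5.585×10^9 / 3.54×10^14 = 1.58×10^-5 m = 1.58×10^-3 cm.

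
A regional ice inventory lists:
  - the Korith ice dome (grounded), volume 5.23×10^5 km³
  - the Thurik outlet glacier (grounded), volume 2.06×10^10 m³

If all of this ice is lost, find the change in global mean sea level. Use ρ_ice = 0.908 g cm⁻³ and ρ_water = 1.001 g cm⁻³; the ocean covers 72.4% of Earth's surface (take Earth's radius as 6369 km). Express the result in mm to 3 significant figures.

Korith: 5.23×10^5 km³ × (908/1001) = 4.744×10^5 km³ of water.
Thurik: 2.06×10^10 m³ × (908/1001) = 1.869×10^10 m³ of water.
Total added water ≈ 4.744×10^14 m³ over 3.69×10^14 m² → Δh = 1.29 m = 1290 mm.

≈ 1290 mm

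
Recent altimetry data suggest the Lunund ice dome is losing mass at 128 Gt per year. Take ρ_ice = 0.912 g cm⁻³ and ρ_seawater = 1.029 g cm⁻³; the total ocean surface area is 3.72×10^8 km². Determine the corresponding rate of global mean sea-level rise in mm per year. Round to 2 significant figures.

≈ 0.33 mm/yr

ρ_w = 1.029 g cm⁻³ = 1029 kg m⁻³. Annual water volume added = 128 Gt / ρ_w = 1.280×10^14 kg / 1029 kg m⁻³ = 1.244×10^11 m³.
Δh per year = 1.244×10^11 / 3.72×10^14 = 3.34×10^-4 m = 0.33 mm.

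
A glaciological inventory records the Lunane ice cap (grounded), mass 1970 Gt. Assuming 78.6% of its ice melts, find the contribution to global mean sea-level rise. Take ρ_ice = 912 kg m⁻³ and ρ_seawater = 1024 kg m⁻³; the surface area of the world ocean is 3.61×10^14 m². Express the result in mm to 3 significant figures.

≈ 4.19 mm

Lunane: 0.786 × 1970 Gt = 1.548×10^15 kg; dividing by ρ_w = 1024 kg m⁻³ gives 1.512×10^12 m³ of water.
Spread over 3.61×10^14 m² of ocean, Δh = 1.512×10^12 / 3.61×10^14 = 4.19×10^-3 m = 4.19 mm.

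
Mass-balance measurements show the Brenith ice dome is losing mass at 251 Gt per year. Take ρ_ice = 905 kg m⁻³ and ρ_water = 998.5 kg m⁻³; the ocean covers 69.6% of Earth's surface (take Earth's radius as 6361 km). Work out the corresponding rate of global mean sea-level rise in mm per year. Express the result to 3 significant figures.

ρ_w = 998.5 kg m⁻³. Annual water volume added = 251 Gt / ρ_w = 2.510×10^14 kg / 998.5 kg m⁻³ = 2.514×10^11 m³.
Δh per year = 2.514×10^11 / 3.54×10^14 = 7.10×10^-4 m = 0.710 mm.

≈ 0.710 mm/yr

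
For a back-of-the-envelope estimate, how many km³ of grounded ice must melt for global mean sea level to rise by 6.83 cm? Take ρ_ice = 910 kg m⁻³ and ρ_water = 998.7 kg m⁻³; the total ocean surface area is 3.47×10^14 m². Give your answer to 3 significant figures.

Required water volume = Δh × A = 0.0683 m × 3.47×10^14 m² = 2.370×10^13 m³ = 2.370×10^4 km³.
Ice volume = water volume × ρ_w/ρ_ice = 2.370×10^4 × 998.7/910 = 2.60×10^4 km³.

≈ 2.60×10^4 km³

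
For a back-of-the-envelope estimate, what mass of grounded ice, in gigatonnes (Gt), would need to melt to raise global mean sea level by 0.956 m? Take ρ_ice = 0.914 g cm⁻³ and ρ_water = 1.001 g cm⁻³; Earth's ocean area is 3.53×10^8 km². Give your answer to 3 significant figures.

≈ 3.38×10^5 Gt

Required water volume = Δh × A = 0.956 m × 3.53×10^14 m² = 3.375×10^14 m³.
ρ_w = 1.001 g cm⁻³ = 1001 kg m⁻³, so the mass of water = 3.375×10^14 m³ × 1001 kg m⁻³ = 3.378×10^17 kg = 3.38×10^5 Gt (and the same mass of ice, by conservation).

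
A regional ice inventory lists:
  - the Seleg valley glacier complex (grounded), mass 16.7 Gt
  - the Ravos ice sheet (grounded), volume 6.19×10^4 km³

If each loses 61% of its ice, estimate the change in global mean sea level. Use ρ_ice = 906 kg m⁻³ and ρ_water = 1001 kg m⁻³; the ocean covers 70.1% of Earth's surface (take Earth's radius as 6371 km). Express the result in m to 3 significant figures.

Seleg: 0.61 × 16.7 Gt = 1.019×10^13 kg; dividing by ρ_w = 1001 kg m⁻³ gives 1.018×10^10 m³ of water.
Ravos: 0.61 × 6.19×10^4 km³ × (906/1001) = 3.418×10^4 km³ of water.
Total added water ≈ 3.419×10^13 m³ over 3.58×10^14 m² → Δh = 0.0956 m.

≈ 0.0956 m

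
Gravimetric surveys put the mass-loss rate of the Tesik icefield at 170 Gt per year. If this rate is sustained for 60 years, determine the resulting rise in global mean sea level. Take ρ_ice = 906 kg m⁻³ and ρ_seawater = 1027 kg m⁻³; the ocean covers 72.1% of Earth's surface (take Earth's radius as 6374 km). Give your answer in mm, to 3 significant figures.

Total mass lost = 170 Gt/yr × 60 yr = 1.020×10^4 Gt = 1.020×10^16 kg.
ρ_w = 1027 kg m⁻³, so water volume = 1.020×10^16 / 1027 = 9.932×10^12 m³.
Δh = 9.932×10^12 / 3.68×10^14 = 0.0270 m = 27.0 mm.

≈ 27.0 mm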